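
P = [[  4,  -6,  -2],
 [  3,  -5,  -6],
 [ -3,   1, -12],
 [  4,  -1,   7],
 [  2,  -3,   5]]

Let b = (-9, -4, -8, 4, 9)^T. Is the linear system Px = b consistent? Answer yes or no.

no

Row reduce the augmented matrix [P | b].
R2 ← R2 − (3/4)·R1: [0, -1/2, -9/2, 11/4]
R3 ← R3 + (3/4)·R1: [0, -7/2, -27/2, -59/4]
R4 ← R4 − R1: [0, 5, 9, 13]
R5 ← R5 − (1/2)·R1: [0, 0, 6, 27/2]
R3 ← R3 − (7)·R2: [0, 0, 18, -34]
R4 ← R4 + (10)·R2: [0, 0, -36, 81/2]
R4 ← R4 + (2)·R3: [0, 0, 0, -55/2]
R5 ← R5 − (1/3)·R3: [0, 0, 0, 149/6]
R5 ← R5 + (149/165)·R4: [0, 0, 0, 0]
The echelon form has 4 nonzero rows; the last pivot sits in the augmented column, so rank(P) = 3 but rank([P|b]) = 4.
Since the ranks differ, the system is inconsistent.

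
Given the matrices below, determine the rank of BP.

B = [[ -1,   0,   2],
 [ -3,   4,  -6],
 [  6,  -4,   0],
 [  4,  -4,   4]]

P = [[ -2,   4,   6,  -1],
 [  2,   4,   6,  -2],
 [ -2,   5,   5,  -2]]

First compute BP:
[[ -2,   6,   4,  -3],
 [ 26, -26, -24,   7],
 [-20,   8,  12,   2],
 [-24,  20,  20,  -4]]
Now row reduce the product.
R2 ← R2 + (13)·R1: [0, 52, 28, -32]
R3 ← R3 − (10)·R1: [0, -52, -28, 32]
R4 ← R4 − (12)·R1: [0, -52, -28, 32]
R3 ← R3 + R2: [0, 0, 0, 0]
R4 ← R4 + R2: [0, 0, 0, 0]
2 nonzero rows, so rank(BP) = 2.

2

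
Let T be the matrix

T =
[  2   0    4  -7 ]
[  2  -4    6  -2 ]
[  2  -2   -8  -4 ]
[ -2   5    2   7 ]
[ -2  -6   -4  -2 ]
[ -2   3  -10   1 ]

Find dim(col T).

4

Row reduce to echelon form.
R2 ← R2 − R1: [0, -4, 2, 5]
R3 ← R3 − R1: [0, -2, -12, 3]
R4 ← R4 + R1: [0, 5, 6, 0]
R5 ← R5 + R1: [0, -6, 0, -9]
R6 ← R6 + R1: [0, 3, -6, -6]
R3 ← R3 − (1/2)·R2: [0, 0, -13, 1/2]
R4 ← R4 + (5/4)·R2: [0, 0, 17/2, 25/4]
R5 ← R5 − (3/2)·R2: [0, 0, -3, -33/2]
R6 ← R6 + (3/4)·R2: [0, 0, -9/2, -9/4]
R4 ← R4 + (17/26)·R3: [0, 0, 0, 171/26]
R5 ← R5 − (3/13)·R3: [0, 0, 0, -216/13]
R6 ← R6 − (9/26)·R3: [0, 0, 0, -63/26]
R5 ← R5 + (48/19)·R4: [0, 0, 0, 0]
R6 ← R6 + (7/19)·R4: [0, 0, 0, 0]
Echelon form has 4 nonzero rows, so rank(T) = 4.
The column space has dimension equal to the rank: 4.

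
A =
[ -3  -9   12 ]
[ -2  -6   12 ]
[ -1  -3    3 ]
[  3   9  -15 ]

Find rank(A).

Row reduce to echelon form.
R2 ← R2 − (2/3)·R1: [0, 0, 4]
R3 ← R3 − (1/3)·R1: [0, 0, -1]
R4 ← R4 + R1: [0, 0, -3]
R3 ← R3 + (1/4)·R2: [0, 0, 0]
R4 ← R4 + (3/4)·R2: [0, 0, 0]
Echelon form has 2 nonzero rows, so rank(A) = 2.

2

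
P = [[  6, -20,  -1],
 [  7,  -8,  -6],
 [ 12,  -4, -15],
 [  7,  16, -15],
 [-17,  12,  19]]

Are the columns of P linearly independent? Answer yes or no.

Row reduce P to echelon form.
R2 ← R2 − (7/6)·R1: [0, 46/3, -29/6]
R3 ← R3 − (2)·R1: [0, 36, -13]
R4 ← R4 − (7/6)·R1: [0, 118/3, -83/6]
R5 ← R5 + (17/6)·R1: [0, -134/3, 97/6]
R3 ← R3 − (54/23)·R2: [0, 0, -38/23]
R4 ← R4 − (59/23)·R2: [0, 0, -33/23]
R5 ← R5 + (67/23)·R2: [0, 0, 48/23]
R4 ← R4 − (33/38)·R3: [0, 0, 0]
R5 ← R5 + (24/19)·R3: [0, 0, 0]
3 pivots among 3 columns.
Every column is a pivot column, so the columns are linearly independent.

yes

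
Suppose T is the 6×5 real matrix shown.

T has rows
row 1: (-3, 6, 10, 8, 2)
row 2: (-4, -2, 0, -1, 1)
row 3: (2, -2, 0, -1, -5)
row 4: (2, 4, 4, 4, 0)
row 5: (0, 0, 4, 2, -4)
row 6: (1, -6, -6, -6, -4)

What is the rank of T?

3

Row reduce to echelon form.
R2 ← R2 − (4/3)·R1: [0, -10, -40/3, -35/3, -5/3]
R3 ← R3 + (2/3)·R1: [0, 2, 20/3, 13/3, -11/3]
R4 ← R4 + (2/3)·R1: [0, 8, 32/3, 28/3, 4/3]
R6 ← R6 + (1/3)·R1: [0, -4, -8/3, -10/3, -10/3]
R3 ← R3 + (1/5)·R2: [0, 0, 4, 2, -4]
R4 ← R4 + (4/5)·R2: [0, 0, 0, 0, 0]
R6 ← R6 − (2/5)·R2: [0, 0, 8/3, 4/3, -8/3]
R5 ← R5 − R3: [0, 0, 0, 0, 0]
R6 ← R6 − (2/3)·R3: [0, 0, 0, 0, 0]
Echelon form has 3 nonzero rows, so rank(T) = 3.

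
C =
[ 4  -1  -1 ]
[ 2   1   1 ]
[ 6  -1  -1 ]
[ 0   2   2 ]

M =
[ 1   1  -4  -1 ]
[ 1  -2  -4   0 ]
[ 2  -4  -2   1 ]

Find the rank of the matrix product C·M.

First compute CM:
[[  1,  10, -10,  -5],
 [  5,  -4, -14,  -1],
 [  3,  12, -18,  -7],
 [  6, -12, -12,   2]]
Now row reduce the product.
R2 ← R2 − (5)·R1: [0, -54, 36, 24]
R3 ← R3 − (3)·R1: [0, -18, 12, 8]
R4 ← R4 − (6)·R1: [0, -72, 48, 32]
R3 ← R3 − (1/3)·R2: [0, 0, 0, 0]
R4 ← R4 − (4/3)·R2: [0, 0, 0, 0]
2 nonzero rows, so rank(CM) = 2.

2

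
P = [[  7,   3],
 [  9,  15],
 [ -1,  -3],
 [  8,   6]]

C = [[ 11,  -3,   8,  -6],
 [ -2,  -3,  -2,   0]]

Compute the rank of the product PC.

First compute PC:
[[ 71, -30,  50, -42],
 [ 69, -72,  42, -54],
 [ -5,  12,  -2,   6],
 [ 76, -42,  52, -48]]
Now row reduce the product.
R2 ← R2 − (69/71)·R1: [0, -3042/71, -468/71, -936/71]
R3 ← R3 + (5/71)·R1: [0, 702/71, 108/71, 216/71]
R4 ← R4 − (76/71)·R1: [0, -702/71, -108/71, -216/71]
R3 ← R3 + (3/13)·R2: [0, 0, 0, 0]
R4 ← R4 − (3/13)·R2: [0, 0, 0, 0]
2 nonzero rows, so rank(PC) = 2.

2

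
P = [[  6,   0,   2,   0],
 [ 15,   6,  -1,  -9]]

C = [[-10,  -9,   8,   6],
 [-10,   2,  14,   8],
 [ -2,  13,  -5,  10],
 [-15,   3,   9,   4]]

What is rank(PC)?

2

First compute PC:
[[-64, -28,  38,  56],
 [-73, -163, 128,  92]]
Now row reduce the product.
R2 ← R2 − (73/64)·R1: [0, -2097/16, 2709/32, 225/8]
2 nonzero rows, so rank(PC) = 2.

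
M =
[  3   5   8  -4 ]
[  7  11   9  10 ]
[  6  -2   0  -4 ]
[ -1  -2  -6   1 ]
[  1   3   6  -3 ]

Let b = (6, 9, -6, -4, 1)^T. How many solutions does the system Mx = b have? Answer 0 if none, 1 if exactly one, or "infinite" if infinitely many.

Row reduce the augmented matrix [M | b].
R2 ← R2 − (7/3)·R1: [0, -2/3, -29/3, 58/3, -5]
R3 ← R3 − (2)·R1: [0, -12, -16, 4, -18]
R4 ← R4 + (1/3)·R1: [0, -1/3, -10/3, -1/3, -2]
R5 ← R5 − (1/3)·R1: [0, 4/3, 10/3, -5/3, -1]
R3 ← R3 − (18)·R2: [0, 0, 158, -344, 72]
R4 ← R4 − (1/2)·R2: [0, 0, 3/2, -10, 1/2]
R5 ← R5 + (2)·R2: [0, 0, -16, 37, -11]
R4 ← R4 − (3/316)·R3: [0, 0, 0, -532/79, -29/158]
R5 ← R5 + (8/79)·R3: [0, 0, 0, 171/79, -293/79]
R5 ← R5 + (9/28)·R4: [0, 0, 0, 0, -211/56]
The echelon form has 5 nonzero rows; the last pivot sits in the augmented column, so rank(M) = 4 but rank([M|b]) = 5.
Since the ranks differ, the system is inconsistent.
It has no solutions.

0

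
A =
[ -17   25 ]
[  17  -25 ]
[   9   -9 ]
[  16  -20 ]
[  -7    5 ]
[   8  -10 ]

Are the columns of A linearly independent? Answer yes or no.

yes

Row reduce A to echelon form.
R2 ← R2 + R1: [0, 0]
R3 ← R3 + (9/17)·R1: [0, 72/17]
R4 ← R4 + (16/17)·R1: [0, 60/17]
R5 ← R5 − (7/17)·R1: [0, -90/17]
R6 ← R6 + (8/17)·R1: [0, 30/17]
Swap R2 ↔ R3
R4 ← R4 − (5/6)·R2: [0, 0]
R5 ← R5 + (5/4)·R2: [0, 0]
R6 ← R6 − (5/12)·R2: [0, 0]
2 pivots among 2 columns.
Every column is a pivot column, so the columns are linearly independent.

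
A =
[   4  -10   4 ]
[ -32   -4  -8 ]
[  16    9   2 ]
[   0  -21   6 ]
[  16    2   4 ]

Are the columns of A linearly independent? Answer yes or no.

Row reduce A to echelon form.
R2 ← R2 + (8)·R1: [0, -84, 24]
R3 ← R3 − (4)·R1: [0, 49, -14]
R5 ← R5 − (4)·R1: [0, 42, -12]
R3 ← R3 + (7/12)·R2: [0, 0, 0]
R4 ← R4 − (1/4)·R2: [0, 0, 0]
R5 ← R5 + (1/2)·R2: [0, 0, 0]
2 pivots among 3 columns.
Only 2 < 3 pivot columns, so the columns are linearly dependent.

no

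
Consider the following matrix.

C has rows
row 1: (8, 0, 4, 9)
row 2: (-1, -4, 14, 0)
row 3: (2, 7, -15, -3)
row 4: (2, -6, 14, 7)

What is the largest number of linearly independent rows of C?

3

Row reduce to echelon form.
R2 ← R2 + (1/8)·R1: [0, -4, 29/2, 9/8]
R3 ← R3 − (1/4)·R1: [0, 7, -16, -21/4]
R4 ← R4 − (1/4)·R1: [0, -6, 13, 19/4]
R3 ← R3 + (7/4)·R2: [0, 0, 75/8, -105/32]
R4 ← R4 − (3/2)·R2: [0, 0, -35/4, 49/16]
R4 ← R4 + (14/15)·R3: [0, 0, 0, 0]
Echelon form has 3 nonzero rows, so rank(C) = 3.
The rank gives the maximum number of linearly independent rows: 3.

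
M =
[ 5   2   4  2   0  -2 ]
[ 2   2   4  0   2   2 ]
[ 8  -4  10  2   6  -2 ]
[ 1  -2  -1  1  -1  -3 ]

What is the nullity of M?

3

Row reduce to echelon form.
R2 ← R2 − (2/5)·R1: [0, 6/5, 12/5, -4/5, 2, 14/5]
R3 ← R3 − (8/5)·R1: [0, -36/5, 18/5, -6/5, 6, 6/5]
R4 ← R4 − (1/5)·R1: [0, -12/5, -9/5, 3/5, -1, -13/5]
R3 ← R3 + (6)·R2: [0, 0, 18, -6, 18, 18]
R4 ← R4 + (2)·R2: [0, 0, 3, -1, 3, 3]
R4 ← R4 − (1/6)·R3: [0, 0, 0, 0, 0, 0]
3 nonzero rows, so rank(M) = 3.
M has 6 columns; by rank–nullity, nullity = 6 − 3 = 3.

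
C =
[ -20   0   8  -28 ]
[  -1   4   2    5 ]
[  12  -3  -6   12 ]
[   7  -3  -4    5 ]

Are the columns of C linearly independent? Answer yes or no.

no

Row reduce C to echelon form.
R2 ← R2 − (1/20)·R1: [0, 4, 8/5, 32/5]
R3 ← R3 + (3/5)·R1: [0, -3, -6/5, -24/5]
R4 ← R4 + (7/20)·R1: [0, -3, -6/5, -24/5]
R3 ← R3 + (3/4)·R2: [0, 0, 0, 0]
R4 ← R4 + (3/4)·R2: [0, 0, 0, 0]
2 pivots among 4 columns.
Only 2 < 4 pivot columns, so the columns are linearly dependent.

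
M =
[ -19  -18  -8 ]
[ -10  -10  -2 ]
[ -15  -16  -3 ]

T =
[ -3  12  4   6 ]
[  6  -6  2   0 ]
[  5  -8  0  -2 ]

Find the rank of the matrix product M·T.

2

First compute MT:
[[-91, -56, -112, -98],
 [-40, -44, -60, -56],
 [-66, -60, -92, -84]]
Now row reduce the product.
R2 ← R2 − (40/91)·R1: [0, -252/13, -140/13, -168/13]
R3 ← R3 − (66/91)·R1: [0, -252/13, -140/13, -168/13]
R3 ← R3 − R2: [0, 0, 0, 0]
2 nonzero rows, so rank(MT) = 2.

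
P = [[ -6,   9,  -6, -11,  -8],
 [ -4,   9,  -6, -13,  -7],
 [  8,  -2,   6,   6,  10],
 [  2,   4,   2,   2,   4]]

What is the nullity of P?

1

Row reduce to echelon form.
R2 ← R2 − (2/3)·R1: [0, 3, -2, -17/3, -5/3]
R3 ← R3 + (4/3)·R1: [0, 10, -2, -26/3, -2/3]
R4 ← R4 + (1/3)·R1: [0, 7, 0, -5/3, 4/3]
R3 ← R3 − (10/3)·R2: [0, 0, 14/3, 92/9, 44/9]
R4 ← R4 − (7/3)·R2: [0, 0, 14/3, 104/9, 47/9]
R4 ← R4 − R3: [0, 0, 0, 4/3, 1/3]
4 nonzero rows, so rank(P) = 4.
P has 5 columns; by rank–nullity, nullity = 5 − 4 = 1.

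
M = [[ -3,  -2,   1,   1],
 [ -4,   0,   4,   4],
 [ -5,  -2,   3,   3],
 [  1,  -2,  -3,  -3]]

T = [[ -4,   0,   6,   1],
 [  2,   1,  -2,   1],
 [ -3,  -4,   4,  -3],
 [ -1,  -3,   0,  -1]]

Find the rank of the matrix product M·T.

2

First compute MT:
[[  4,  -9, -10,  -9],
 [  0, -28,  -8, -20],
 [  4, -23, -14, -19],
 [  4,  19,  -2,  11]]
Now row reduce the product.
R3 ← R3 − R1: [0, -14, -4, -10]
R4 ← R4 − R1: [0, 28, 8, 20]
R3 ← R3 − (1/2)·R2: [0, 0, 0, 0]
R4 ← R4 + R2: [0, 0, 0, 0]
2 nonzero rows, so rank(MT) = 2.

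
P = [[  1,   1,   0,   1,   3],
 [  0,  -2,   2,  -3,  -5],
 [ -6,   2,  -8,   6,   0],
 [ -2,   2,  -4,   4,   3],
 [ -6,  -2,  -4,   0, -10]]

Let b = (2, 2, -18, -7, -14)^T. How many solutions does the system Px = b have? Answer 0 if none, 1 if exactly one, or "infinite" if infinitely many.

Row reduce the augmented matrix [P | b].
R3 ← R3 + (6)·R1: [0, 8, -8, 12, 18, -6]
R4 ← R4 + (2)·R1: [0, 4, -4, 6, 9, -3]
R5 ← R5 + (6)·R1: [0, 4, -4, 6, 8, -2]
R3 ← R3 + (4)·R2: [0, 0, 0, 0, -2, 2]
R4 ← R4 + (2)·R2: [0, 0, 0, 0, -1, 1]
R5 ← R5 + (2)·R2: [0, 0, 0, 0, -2, 2]
R4 ← R4 − (1/2)·R3: [0, 0, 0, 0, 0, 0]
R5 ← R5 − R3: [0, 0, 0, 0, 0, 0]
The echelon form has 3 nonzero rows, and every pivot lies in the first 5 columns, so rank(P) = rank([P|b]) = 3.
The system is consistent.
rank = 3 < 5 unknowns, so there are infinitely many solutions.

infinite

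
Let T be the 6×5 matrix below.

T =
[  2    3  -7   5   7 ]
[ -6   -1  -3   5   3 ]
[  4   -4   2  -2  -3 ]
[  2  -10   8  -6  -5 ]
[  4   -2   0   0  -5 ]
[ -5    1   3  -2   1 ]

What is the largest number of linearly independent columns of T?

Row reduce to echelon form.
R2 ← R2 + (3)·R1: [0, 8, -24, 20, 24]
R3 ← R3 − (2)·R1: [0, -10, 16, -12, -17]
R4 ← R4 − R1: [0, -13, 15, -11, -12]
R5 ← R5 − (2)·R1: [0, -8, 14, -10, -19]
R6 ← R6 + (5/2)·R1: [0, 17/2, -29/2, 21/2, 37/2]
R3 ← R3 + (5/4)·R2: [0, 0, -14, 13, 13]
R4 ← R4 + (13/8)·R2: [0, 0, -24, 43/2, 27]
R5 ← R5 + R2: [0, 0, -10, 10, 5]
R6 ← R6 − (17/16)·R2: [0, 0, 11, -43/4, -7]
R4 ← R4 − (12/7)·R3: [0, 0, 0, -11/14, 33/7]
R5 ← R5 − (5/7)·R3: [0, 0, 0, 5/7, -30/7]
R6 ← R6 + (11/14)·R3: [0, 0, 0, -15/28, 45/14]
R5 ← R5 + (10/11)·R4: [0, 0, 0, 0, 0]
R6 ← R6 − (15/22)·R4: [0, 0, 0, 0, 0]
Echelon form has 4 nonzero rows, so rank(T) = 4.
The rank gives the maximum number of linearly independent columns: 4.

4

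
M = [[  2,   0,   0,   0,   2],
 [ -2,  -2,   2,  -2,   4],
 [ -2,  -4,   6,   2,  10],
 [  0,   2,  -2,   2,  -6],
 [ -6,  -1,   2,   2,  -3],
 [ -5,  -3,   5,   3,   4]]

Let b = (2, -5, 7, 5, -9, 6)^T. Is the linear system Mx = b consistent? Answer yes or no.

Row reduce the augmented matrix [M | b].
R2 ← R2 + R1: [0, -2, 2, -2, 6, -3]
R3 ← R3 + R1: [0, -4, 6, 2, 12, 9]
R5 ← R5 + (3)·R1: [0, -1, 2, 2, 3, -3]
R6 ← R6 + (5/2)·R1: [0, -3, 5, 3, 9, 11]
R3 ← R3 − (2)·R2: [0, 0, 2, 6, 0, 15]
R4 ← R4 + R2: [0, 0, 0, 0, 0, 2]
R5 ← R5 − (1/2)·R2: [0, 0, 1, 3, 0, -3/2]
R6 ← R6 − (3/2)·R2: [0, 0, 2, 6, 0, 31/2]
R5 ← R5 − (1/2)·R3: [0, 0, 0, 0, 0, -9]
R6 ← R6 − R3: [0, 0, 0, 0, 0, 1/2]
R5 ← R5 + (9/2)·R4: [0, 0, 0, 0, 0, 0]
R6 ← R6 − (1/4)·R4: [0, 0, 0, 0, 0, 0]
The echelon form has 4 nonzero rows; the last pivot sits in the augmented column, so rank(M) = 3 but rank([M|b]) = 4.
Since the ranks differ, the system is inconsistent.

no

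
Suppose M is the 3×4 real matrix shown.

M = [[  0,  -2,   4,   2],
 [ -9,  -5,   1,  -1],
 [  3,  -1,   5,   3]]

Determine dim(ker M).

Row reduce to echelon form.
Swap R1 ↔ R2
R3 ← R3 + (1/3)·R1: [0, -8/3, 16/3, 8/3]
R3 ← R3 − (4/3)·R2: [0, 0, 0, 0]
2 nonzero rows, so rank(M) = 2.
M has 4 columns; by rank–nullity, nullity = 4 − 2 = 2.

2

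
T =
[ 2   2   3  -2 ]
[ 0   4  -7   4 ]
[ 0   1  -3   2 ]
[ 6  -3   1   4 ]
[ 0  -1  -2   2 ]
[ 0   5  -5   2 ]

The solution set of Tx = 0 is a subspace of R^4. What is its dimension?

Row reduce to echelon form.
R4 ← R4 − (3)·R1: [0, -9, -8, 10]
R3 ← R3 − (1/4)·R2: [0, 0, -5/4, 1]
R4 ← R4 + (9/4)·R2: [0, 0, -95/4, 19]
R5 ← R5 + (1/4)·R2: [0, 0, -15/4, 3]
R6 ← R6 − (5/4)·R2: [0, 0, 15/4, -3]
R4 ← R4 − (19)·R3: [0, 0, 0, 0]
R5 ← R5 − (3)·R3: [0, 0, 0, 0]
R6 ← R6 + (3)·R3: [0, 0, 0, 0]
3 nonzero rows, so rank(T) = 3.
T has 4 columns; by rank–nullity, nullity = 4 − 3 = 1.

1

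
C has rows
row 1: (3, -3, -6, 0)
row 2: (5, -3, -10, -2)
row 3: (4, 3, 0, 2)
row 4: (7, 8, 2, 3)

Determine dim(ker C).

Row reduce to echelon form.
R2 ← R2 − (5/3)·R1: [0, 2, 0, -2]
R3 ← R3 − (4/3)·R1: [0, 7, 8, 2]
R4 ← R4 − (7/3)·R1: [0, 15, 16, 3]
R3 ← R3 − (7/2)·R2: [0, 0, 8, 9]
R4 ← R4 − (15/2)·R2: [0, 0, 16, 18]
R4 ← R4 − (2)·R3: [0, 0, 0, 0]
3 nonzero rows, so rank(C) = 3.
C has 4 columns; by rank–nullity, nullity = 4 − 3 = 1.

1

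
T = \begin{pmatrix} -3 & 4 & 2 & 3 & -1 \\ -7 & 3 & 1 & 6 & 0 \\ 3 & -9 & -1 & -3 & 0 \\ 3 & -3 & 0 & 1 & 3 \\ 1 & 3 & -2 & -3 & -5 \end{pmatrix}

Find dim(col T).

5

Row reduce to echelon form.
R2 ← R2 − (7/3)·R1: [0, -19/3, -11/3, -1, 7/3]
R3 ← R3 + R1: [0, -5, 1, 0, -1]
R4 ← R4 + R1: [0, 1, 2, 4, 2]
R5 ← R5 + (1/3)·R1: [0, 13/3, -4/3, -2, -16/3]
R3 ← R3 − (15/19)·R2: [0, 0, 74/19, 15/19, -54/19]
R4 ← R4 + (3/19)·R2: [0, 0, 27/19, 73/19, 45/19]
R5 ← R5 + (13/19)·R2: [0, 0, -73/19, -51/19, -71/19]
R4 ← R4 − (27/74)·R3: [0, 0, 0, 263/74, 126/37]
R5 ← R5 + (73/74)·R3: [0, 0, 0, -141/74, -242/37]
R5 ← R5 + (141/263)·R4: [0, 0, 0, 0, -1240/263]
Echelon form has 5 nonzero rows, so rank(T) = 5.
The column space has dimension equal to the rank: 5.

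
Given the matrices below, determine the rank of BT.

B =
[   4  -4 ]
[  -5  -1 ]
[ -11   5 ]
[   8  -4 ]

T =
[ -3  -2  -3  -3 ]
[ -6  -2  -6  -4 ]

2

First compute BT:
[[ 12,   0,  12,   4],
 [ 21,  12,  21,  19],
 [  3,  12,   3,  13],
 [  0,  -8,   0,  -8]]
Now row reduce the product.
R2 ← R2 − (7/4)·R1: [0, 12, 0, 12]
R3 ← R3 − (1/4)·R1: [0, 12, 0, 12]
R3 ← R3 − R2: [0, 0, 0, 0]
R4 ← R4 + (2/3)·R2: [0, 0, 0, 0]
2 nonzero rows, so rank(BT) = 2.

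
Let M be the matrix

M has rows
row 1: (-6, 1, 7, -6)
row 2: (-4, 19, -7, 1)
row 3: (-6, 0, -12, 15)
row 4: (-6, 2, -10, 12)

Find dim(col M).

3

Row reduce to echelon form.
R2 ← R2 − (2/3)·R1: [0, 55/3, -35/3, 5]
R3 ← R3 − R1: [0, -1, -19, 21]
R4 ← R4 − R1: [0, 1, -17, 18]
R3 ← R3 + (3/55)·R2: [0, 0, -216/11, 234/11]
R4 ← R4 − (3/55)·R2: [0, 0, -180/11, 195/11]
R4 ← R4 − (5/6)·R3: [0, 0, 0, 0]
Echelon form has 3 nonzero rows, so rank(M) = 3.
The column space has dimension equal to the rank: 3.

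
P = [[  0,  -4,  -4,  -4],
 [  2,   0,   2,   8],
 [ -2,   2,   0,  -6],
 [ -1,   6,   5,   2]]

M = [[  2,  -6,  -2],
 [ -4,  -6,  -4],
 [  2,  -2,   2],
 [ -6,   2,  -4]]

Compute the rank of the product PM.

First compute PM:
[[ 32,  24,  24],
 [-40,   0, -32],
 [ 24, -12,  20],
 [-28, -36, -20]]
Now row reduce the product.
R2 ← R2 + (5/4)·R1: [0, 30, -2]
R3 ← R3 − (3/4)·R1: [0, -30, 2]
R4 ← R4 + (7/8)·R1: [0, -15, 1]
R3 ← R3 + R2: [0, 0, 0]
R4 ← R4 + (1/2)·R2: [0, 0, 0]
2 nonzero rows, so rank(PM) = 2.

2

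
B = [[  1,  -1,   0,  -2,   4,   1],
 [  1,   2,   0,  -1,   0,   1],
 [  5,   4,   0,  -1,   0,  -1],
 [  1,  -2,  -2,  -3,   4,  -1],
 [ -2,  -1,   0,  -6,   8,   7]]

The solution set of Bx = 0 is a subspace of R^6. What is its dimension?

Row reduce to echelon form.
R2 ← R2 − R1: [0, 3, 0, 1, -4, 0]
R3 ← R3 − (5)·R1: [0, 9, 0, 9, -20, -6]
R4 ← R4 − R1: [0, -1, -2, -1, 0, -2]
R5 ← R5 + (2)·R1: [0, -3, 0, -10, 16, 9]
R3 ← R3 − (3)·R2: [0, 0, 0, 6, -8, -6]
R4 ← R4 + (1/3)·R2: [0, 0, -2, -2/3, -4/3, -2]
R5 ← R5 + R2: [0, 0, 0, -9, 12, 9]
Swap R3 ↔ R4
R5 ← R5 + (3/2)·R4: [0, 0, 0, 0, 0, 0]
4 nonzero rows, so rank(B) = 4.
B has 6 columns; by rank–nullity, nullity = 6 − 4 = 2.

2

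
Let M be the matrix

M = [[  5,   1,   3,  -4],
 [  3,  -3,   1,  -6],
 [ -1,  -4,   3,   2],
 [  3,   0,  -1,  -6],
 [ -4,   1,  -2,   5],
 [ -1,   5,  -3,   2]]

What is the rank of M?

3

Row reduce to echelon form.
R2 ← R2 − (3/5)·R1: [0, -18/5, -4/5, -18/5]
R3 ← R3 + (1/5)·R1: [0, -19/5, 18/5, 6/5]
R4 ← R4 − (3/5)·R1: [0, -3/5, -14/5, -18/5]
R5 ← R5 + (4/5)·R1: [0, 9/5, 2/5, 9/5]
R6 ← R6 + (1/5)·R1: [0, 26/5, -12/5, 6/5]
R3 ← R3 − (19/18)·R2: [0, 0, 40/9, 5]
R4 ← R4 − (1/6)·R2: [0, 0, -8/3, -3]
R5 ← R5 + (1/2)·R2: [0, 0, 0, 0]
R6 ← R6 + (13/9)·R2: [0, 0, -32/9, -4]
R4 ← R4 + (3/5)·R3: [0, 0, 0, 0]
R6 ← R6 + (4/5)·R3: [0, 0, 0, 0]
Echelon form has 3 nonzero rows, so rank(M) = 3.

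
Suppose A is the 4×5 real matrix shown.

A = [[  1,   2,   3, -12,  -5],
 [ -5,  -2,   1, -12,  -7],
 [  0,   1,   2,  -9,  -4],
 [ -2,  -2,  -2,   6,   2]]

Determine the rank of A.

Row reduce to echelon form.
R2 ← R2 + (5)·R1: [0, 8, 16, -72, -32]
R4 ← R4 + (2)·R1: [0, 2, 4, -18, -8]
R3 ← R3 − (1/8)·R2: [0, 0, 0, 0, 0]
R4 ← R4 − (1/4)·R2: [0, 0, 0, 0, 0]
Echelon form has 2 nonzero rows, so rank(A) = 2.

2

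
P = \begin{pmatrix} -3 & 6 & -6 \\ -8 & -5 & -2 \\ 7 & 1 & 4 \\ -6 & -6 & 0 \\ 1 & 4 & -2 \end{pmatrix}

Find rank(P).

2

Row reduce to echelon form.
R2 ← R2 − (8/3)·R1: [0, -21, 14]
R3 ← R3 + (7/3)·R1: [0, 15, -10]
R4 ← R4 − (2)·R1: [0, -18, 12]
R5 ← R5 + (1/3)·R1: [0, 6, -4]
R3 ← R3 + (5/7)·R2: [0, 0, 0]
R4 ← R4 − (6/7)·R2: [0, 0, 0]
R5 ← R5 + (2/7)·R2: [0, 0, 0]
Echelon form has 2 nonzero rows, so rank(P) = 2.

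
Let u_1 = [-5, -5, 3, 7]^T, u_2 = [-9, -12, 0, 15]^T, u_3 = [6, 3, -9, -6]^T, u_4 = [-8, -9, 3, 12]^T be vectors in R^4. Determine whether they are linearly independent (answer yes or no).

no

Form the matrix with these vectors as rows and row reduce.
R2 ← R2 − (9/5)·R1: [0, -3, -27/5, 12/5]
R3 ← R3 + (6/5)·R1: [0, -3, -27/5, 12/5]
R4 ← R4 − (8/5)·R1: [0, -1, -9/5, 4/5]
R3 ← R3 − R2: [0, 0, 0, 0]
R4 ← R4 − (1/3)·R2: [0, 0, 0, 0]
2 nonzero rows, so the 4 vectors span a space of dimension 2.
Since 2 < 4, the vectors are linearly dependent.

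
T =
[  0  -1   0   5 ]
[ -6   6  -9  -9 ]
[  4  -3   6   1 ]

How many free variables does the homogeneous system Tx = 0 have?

Row reduce to echelon form.
Swap R1 ↔ R2
R3 ← R3 + (2/3)·R1: [0, 1, 0, -5]
R3 ← R3 + R2: [0, 0, 0, 0]
2 nonzero rows, so rank(T) = 2.
T has 4 columns; by rank–nullity, nullity = 4 − 2 = 2.

2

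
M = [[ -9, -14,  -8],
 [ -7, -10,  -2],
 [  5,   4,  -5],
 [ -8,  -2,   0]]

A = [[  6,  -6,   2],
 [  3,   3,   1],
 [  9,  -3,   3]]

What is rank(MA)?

First compute MA:
[[-168,  36, -56],
 [-90,  18, -30],
 [ -3,  -3,  -1],
 [-54,  42, -18]]
Now row reduce the product.
R2 ← R2 − (15/28)·R1: [0, -9/7, 0]
R3 ← R3 − (1/56)·R1: [0, -51/14, 0]
R4 ← R4 − (9/28)·R1: [0, 213/7, 0]
R3 ← R3 − (17/6)·R2: [0, 0, 0]
R4 ← R4 + (71/3)·R2: [0, 0, 0]
2 nonzero rows, so rank(MA) = 2.

2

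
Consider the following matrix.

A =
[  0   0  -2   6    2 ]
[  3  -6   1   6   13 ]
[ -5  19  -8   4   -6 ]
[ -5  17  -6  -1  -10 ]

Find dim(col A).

4

Row reduce to echelon form.
Swap R1 ↔ R2
R3 ← R3 + (5/3)·R1: [0, 9, -19/3, 14, 47/3]
R4 ← R4 + (5/3)·R1: [0, 7, -13/3, 9, 35/3]
Swap R2 ↔ R3
R4 ← R4 − (7/9)·R2: [0, 0, 16/27, -17/9, -14/27]
R4 ← R4 + (8/27)·R3: [0, 0, 0, -1/9, 2/27]
Echelon form has 4 nonzero rows, so rank(A) = 4.
The column space has dimension equal to the rank: 4.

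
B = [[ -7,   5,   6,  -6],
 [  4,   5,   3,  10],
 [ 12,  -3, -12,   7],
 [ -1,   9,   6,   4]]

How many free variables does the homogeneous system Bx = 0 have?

Row reduce to echelon form.
R2 ← R2 + (4/7)·R1: [0, 55/7, 45/7, 46/7]
R3 ← R3 + (12/7)·R1: [0, 39/7, -12/7, -23/7]
R4 ← R4 − (1/7)·R1: [0, 58/7, 36/7, 34/7]
R3 ← R3 − (39/55)·R2: [0, 0, -69/11, -437/55]
R4 ← R4 − (58/55)·R2: [0, 0, -18/11, -114/55]
R4 ← R4 − (6/23)·R3: [0, 0, 0, 0]
3 nonzero rows, so rank(B) = 3.
B has 4 columns; by rank–nullity, nullity = 4 − 3 = 1.

1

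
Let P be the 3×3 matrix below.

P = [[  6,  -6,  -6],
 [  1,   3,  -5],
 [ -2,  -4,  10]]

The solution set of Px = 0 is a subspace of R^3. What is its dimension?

0

Row reduce to echelon form.
R2 ← R2 − (1/6)·R1: [0, 4, -4]
R3 ← R3 + (1/3)·R1: [0, -6, 8]
R3 ← R3 + (3/2)·R2: [0, 0, 2]
3 nonzero rows, so rank(P) = 3.
P has 3 columns; by rank–nullity, nullity = 3 − 3 = 0.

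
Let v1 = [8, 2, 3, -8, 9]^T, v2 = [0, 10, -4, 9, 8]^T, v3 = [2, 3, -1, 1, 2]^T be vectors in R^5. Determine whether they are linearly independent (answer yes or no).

Form the matrix with these vectors as rows and row reduce.
R3 ← R3 − (1/4)·R1: [0, 5/2, -7/4, 3, -1/4]
R3 ← R3 − (1/4)·R2: [0, 0, -3/4, 3/4, -9/4]
3 nonzero rows, so the 3 vectors span a space of dimension 3.
Since 3 = 3, the vectors are linearly independent.

yes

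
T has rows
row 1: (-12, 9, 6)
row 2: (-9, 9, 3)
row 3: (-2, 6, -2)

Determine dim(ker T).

Row reduce to echelon form.
R2 ← R2 − (3/4)·R1: [0, 9/4, -3/2]
R3 ← R3 − (1/6)·R1: [0, 9/2, -3]
R3 ← R3 − (2)·R2: [0, 0, 0]
2 nonzero rows, so rank(T) = 2.
T has 3 columns; by rank–nullity, nullity = 3 − 2 = 1.

1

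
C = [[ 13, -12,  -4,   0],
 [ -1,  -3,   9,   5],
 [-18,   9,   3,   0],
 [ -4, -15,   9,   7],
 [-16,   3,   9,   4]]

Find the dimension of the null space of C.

1

Row reduce to echelon form.
R2 ← R2 + (1/13)·R1: [0, -51/13, 113/13, 5]
R3 ← R3 + (18/13)·R1: [0, -99/13, -33/13, 0]
R4 ← R4 + (4/13)·R1: [0, -243/13, 101/13, 7]
R5 ← R5 + (16/13)·R1: [0, -153/13, 53/13, 4]
R3 ← R3 − (33/17)·R2: [0, 0, -330/17, -165/17]
R4 ← R4 − (81/17)·R2: [0, 0, -572/17, -286/17]
R5 ← R5 − (3)·R2: [0, 0, -22, -11]
R4 ← R4 − (26/15)·R3: [0, 0, 0, 0]
R5 ← R5 − (17/15)·R3: [0, 0, 0, 0]
3 nonzero rows, so rank(C) = 3.
C has 4 columns; by rank–nullity, nullity = 4 − 3 = 1.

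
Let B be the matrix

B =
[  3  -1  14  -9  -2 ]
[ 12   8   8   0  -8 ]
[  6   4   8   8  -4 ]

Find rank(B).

3

Row reduce to echelon form.
R2 ← R2 − (4)·R1: [0, 12, -48, 36, 0]
R3 ← R3 − (2)·R1: [0, 6, -20, 26, 0]
R3 ← R3 − (1/2)·R2: [0, 0, 4, 8, 0]
Echelon form has 3 nonzero rows, so rank(B) = 3.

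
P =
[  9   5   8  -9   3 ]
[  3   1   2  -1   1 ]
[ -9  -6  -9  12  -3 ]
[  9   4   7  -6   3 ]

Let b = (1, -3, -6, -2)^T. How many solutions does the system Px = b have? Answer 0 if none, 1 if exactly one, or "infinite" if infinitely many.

Row reduce the augmented matrix [P | b].
R2 ← R2 − (1/3)·R1: [0, -2/3, -2/3, 2, 0, -10/3]
R3 ← R3 + R1: [0, -1, -1, 3, 0, -5]
R4 ← R4 − R1: [0, -1, -1, 3, 0, -3]
R3 ← R3 − (3/2)·R2: [0, 0, 0, 0, 0, 0]
R4 ← R4 − (3/2)·R2: [0, 0, 0, 0, 0, 2]
Swap R3 ↔ R4
The echelon form has 3 nonzero rows; the last pivot sits in the augmented column, so rank(P) = 2 but rank([P|b]) = 3.
Since the ranks differ, the system is inconsistent.
It has no solutions.

0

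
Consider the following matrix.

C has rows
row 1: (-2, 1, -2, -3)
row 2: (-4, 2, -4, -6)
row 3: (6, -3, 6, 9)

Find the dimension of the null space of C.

Row reduce to echelon form.
R2 ← R2 − (2)·R1: [0, 0, 0, 0]
R3 ← R3 + (3)·R1: [0, 0, 0, 0]
1 nonzero row, so rank(C) = 1.
C has 4 columns; by rank–nullity, nullity = 4 − 1 = 3.

3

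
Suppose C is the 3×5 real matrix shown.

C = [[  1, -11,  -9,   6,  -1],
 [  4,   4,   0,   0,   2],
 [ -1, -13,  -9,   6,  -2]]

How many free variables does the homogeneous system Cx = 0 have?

Row reduce to echelon form.
R2 ← R2 − (4)·R1: [0, 48, 36, -24, 6]
R3 ← R3 + R1: [0, -24, -18, 12, -3]
R3 ← R3 + (1/2)·R2: [0, 0, 0, 0, 0]
2 nonzero rows, so rank(C) = 2.
C has 5 columns; by rank–nullity, nullity = 5 − 2 = 3.

3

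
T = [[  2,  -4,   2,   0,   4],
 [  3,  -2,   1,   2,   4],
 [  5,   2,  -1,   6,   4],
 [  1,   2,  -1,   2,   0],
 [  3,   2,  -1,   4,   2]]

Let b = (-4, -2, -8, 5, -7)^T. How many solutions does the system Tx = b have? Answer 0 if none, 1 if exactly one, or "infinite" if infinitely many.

0

Row reduce the augmented matrix [T | b].
R2 ← R2 − (3/2)·R1: [0, 4, -2, 2, -2, 4]
R3 ← R3 − (5/2)·R1: [0, 12, -6, 6, -6, 2]
R4 ← R4 − (1/2)·R1: [0, 4, -2, 2, -2, 7]
R5 ← R5 − (3/2)·R1: [0, 8, -4, 4, -4, -1]
R3 ← R3 − (3)·R2: [0, 0, 0, 0, 0, -10]
R4 ← R4 − R2: [0, 0, 0, 0, 0, 3]
R5 ← R5 − (2)·R2: [0, 0, 0, 0, 0, -9]
R4 ← R4 + (3/10)·R3: [0, 0, 0, 0, 0, 0]
R5 ← R5 − (9/10)·R3: [0, 0, 0, 0, 0, 0]
The echelon form has 3 nonzero rows; the last pivot sits in the augmented column, so rank(T) = 2 but rank([T|b]) = 3.
Since the ranks differ, the system is inconsistent.
It has no solutions.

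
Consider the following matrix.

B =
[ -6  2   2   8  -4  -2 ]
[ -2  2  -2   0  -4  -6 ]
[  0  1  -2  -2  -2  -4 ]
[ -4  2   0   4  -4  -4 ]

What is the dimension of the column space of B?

2

Row reduce to echelon form.
R2 ← R2 − (1/3)·R1: [0, 4/3, -8/3, -8/3, -8/3, -16/3]
R4 ← R4 − (2/3)·R1: [0, 2/3, -4/3, -4/3, -4/3, -8/3]
R3 ← R3 − (3/4)·R2: [0, 0, 0, 0, 0, 0]
R4 ← R4 − (1/2)·R2: [0, 0, 0, 0, 0, 0]
Echelon form has 2 nonzero rows, so rank(B) = 2.
The column space has dimension equal to the rank: 2.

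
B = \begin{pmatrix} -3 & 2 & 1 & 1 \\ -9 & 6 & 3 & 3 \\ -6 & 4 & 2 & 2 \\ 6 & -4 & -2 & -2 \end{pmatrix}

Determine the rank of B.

1

Row reduce to echelon form.
R2 ← R2 − (3)·R1: [0, 0, 0, 0]
R3 ← R3 − (2)·R1: [0, 0, 0, 0]
R4 ← R4 + (2)·R1: [0, 0, 0, 0]
Echelon form has 1 nonzero row, so rank(B) = 1.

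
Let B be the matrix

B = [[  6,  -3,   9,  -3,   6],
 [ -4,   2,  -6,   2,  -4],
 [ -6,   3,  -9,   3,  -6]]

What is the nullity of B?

Row reduce to echelon form.
R2 ← R2 + (2/3)·R1: [0, 0, 0, 0, 0]
R3 ← R3 + R1: [0, 0, 0, 0, 0]
1 nonzero row, so rank(B) = 1.
B has 5 columns; by rank–nullity, nullity = 5 − 1 = 4.

4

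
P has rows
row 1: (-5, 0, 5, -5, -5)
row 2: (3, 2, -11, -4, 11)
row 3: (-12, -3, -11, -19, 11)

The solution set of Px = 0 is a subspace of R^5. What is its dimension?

2

Row reduce to echelon form.
R2 ← R2 + (3/5)·R1: [0, 2, -8, -7, 8]
R3 ← R3 − (12/5)·R1: [0, -3, -23, -7, 23]
R3 ← R3 + (3/2)·R2: [0, 0, -35, -35/2, 35]
3 nonzero rows, so rank(P) = 3.
P has 5 columns; by rank–nullity, nullity = 5 − 3 = 2.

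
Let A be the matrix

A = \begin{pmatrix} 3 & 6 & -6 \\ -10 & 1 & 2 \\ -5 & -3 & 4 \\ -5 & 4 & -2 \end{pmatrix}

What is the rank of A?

Row reduce to echelon form.
R2 ← R2 + (10/3)·R1: [0, 21, -18]
R3 ← R3 + (5/3)·R1: [0, 7, -6]
R4 ← R4 + (5/3)·R1: [0, 14, -12]
R3 ← R3 − (1/3)·R2: [0, 0, 0]
R4 ← R4 − (2/3)·R2: [0, 0, 0]
Echelon form has 2 nonzero rows, so rank(A) = 2.

2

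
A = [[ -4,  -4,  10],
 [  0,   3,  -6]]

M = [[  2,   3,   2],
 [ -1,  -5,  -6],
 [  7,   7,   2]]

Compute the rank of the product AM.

2

First compute AM:
[[ 66,  78,  36],
 [-45, -57, -30]]
Now row reduce the product.
R2 ← R2 + (15/22)·R1: [0, -42/11, -60/11]
2 nonzero rows, so rank(AM) = 2.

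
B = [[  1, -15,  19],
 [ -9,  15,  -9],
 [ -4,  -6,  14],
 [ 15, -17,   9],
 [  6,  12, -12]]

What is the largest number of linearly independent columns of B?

3

Row reduce to echelon form.
R2 ← R2 + (9)·R1: [0, -120, 162]
R3 ← R3 + (4)·R1: [0, -66, 90]
R4 ← R4 − (15)·R1: [0, 208, -276]
R5 ← R5 − (6)·R1: [0, 102, -126]
R3 ← R3 − (11/20)·R2: [0, 0, 9/10]
R4 ← R4 + (26/15)·R2: [0, 0, 24/5]
R5 ← R5 + (17/20)·R2: [0, 0, 117/10]
R4 ← R4 − (16/3)·R3: [0, 0, 0]
R5 ← R5 − (13)·R3: [0, 0, 0]
Echelon form has 3 nonzero rows, so rank(B) = 3.
The rank gives the maximum number of linearly independent columns: 3.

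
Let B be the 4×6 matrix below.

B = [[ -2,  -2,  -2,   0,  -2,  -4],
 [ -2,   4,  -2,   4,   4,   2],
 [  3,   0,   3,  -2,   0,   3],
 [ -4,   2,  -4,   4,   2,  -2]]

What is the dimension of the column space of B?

2

Row reduce to echelon form.
R2 ← R2 − R1: [0, 6, 0, 4, 6, 6]
R3 ← R3 + (3/2)·R1: [0, -3, 0, -2, -3, -3]
R4 ← R4 − (2)·R1: [0, 6, 0, 4, 6, 6]
R3 ← R3 + (1/2)·R2: [0, 0, 0, 0, 0, 0]
R4 ← R4 − R2: [0, 0, 0, 0, 0, 0]
Echelon form has 2 nonzero rows, so rank(B) = 2.
The column space has dimension equal to the rank: 2.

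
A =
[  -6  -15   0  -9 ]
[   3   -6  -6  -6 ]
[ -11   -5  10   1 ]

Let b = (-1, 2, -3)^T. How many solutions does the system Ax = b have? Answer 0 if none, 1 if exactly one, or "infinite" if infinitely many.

Row reduce the augmented matrix [A | b].
R2 ← R2 + (1/2)·R1: [0, -27/2, -6, -21/2, 3/2]
R3 ← R3 − (11/6)·R1: [0, 45/2, 10, 35/2, -7/6]
R3 ← R3 + (5/3)·R2: [0, 0, 0, 0, 4/3]
The echelon form has 3 nonzero rows; the last pivot sits in the augmented column, so rank(A) = 2 but rank([A|b]) = 3.
Since the ranks differ, the system is inconsistent.
It has no solutions.

0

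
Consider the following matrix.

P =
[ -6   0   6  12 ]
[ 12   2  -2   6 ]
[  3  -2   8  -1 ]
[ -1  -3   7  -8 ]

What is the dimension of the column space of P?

Row reduce to echelon form.
R2 ← R2 + (2)·R1: [0, 2, 10, 30]
R3 ← R3 + (1/2)·R1: [0, -2, 11, 5]
R4 ← R4 − (1/6)·R1: [0, -3, 6, -10]
R3 ← R3 + R2: [0, 0, 21, 35]
R4 ← R4 + (3/2)·R2: [0, 0, 21, 35]
R4 ← R4 − R3: [0, 0, 0, 0]
Echelon form has 3 nonzero rows, so rank(P) = 3.
The column space has dimension equal to the rank: 3.

3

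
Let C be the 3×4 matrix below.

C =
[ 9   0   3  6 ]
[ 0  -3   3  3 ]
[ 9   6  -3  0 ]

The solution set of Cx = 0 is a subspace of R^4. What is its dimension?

Row reduce to echelon form.
R3 ← R3 − R1: [0, 6, -6, -6]
R3 ← R3 + (2)·R2: [0, 0, 0, 0]
2 nonzero rows, so rank(C) = 2.
C has 4 columns; by rank–nullity, nullity = 4 − 2 = 2.

2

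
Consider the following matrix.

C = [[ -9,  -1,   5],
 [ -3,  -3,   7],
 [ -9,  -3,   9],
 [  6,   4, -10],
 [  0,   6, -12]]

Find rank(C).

Row reduce to echelon form.
R2 ← R2 − (1/3)·R1: [0, -8/3, 16/3]
R3 ← R3 − R1: [0, -2, 4]
R4 ← R4 + (2/3)·R1: [0, 10/3, -20/3]
R3 ← R3 − (3/4)·R2: [0, 0, 0]
R4 ← R4 + (5/4)·R2: [0, 0, 0]
R5 ← R5 + (9/4)·R2: [0, 0, 0]
Echelon form has 2 nonzero rows, so rank(C) = 2.

2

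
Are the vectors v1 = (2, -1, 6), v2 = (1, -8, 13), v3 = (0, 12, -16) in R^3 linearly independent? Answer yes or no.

Form the matrix with these vectors as rows and row reduce.
R2 ← R2 − (1/2)·R1: [0, -15/2, 10]
R3 ← R3 + (8/5)·R2: [0, 0, 0]
2 nonzero rows, so the 3 vectors span a space of dimension 2.
Since 2 < 3, the vectors are linearly dependent.

no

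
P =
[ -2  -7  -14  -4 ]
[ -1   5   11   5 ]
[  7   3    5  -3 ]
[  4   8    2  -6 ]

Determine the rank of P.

4

Row reduce to echelon form.
R2 ← R2 − (1/2)·R1: [0, 17/2, 18, 7]
R3 ← R3 + (7/2)·R1: [0, -43/2, -44, -17]
R4 ← R4 + (2)·R1: [0, -6, -26, -14]
R3 ← R3 + (43/17)·R2: [0, 0, 26/17, 12/17]
R4 ← R4 + (12/17)·R2: [0, 0, -226/17, -154/17]
R4 ← R4 + (113/13)·R3: [0, 0, 0, -38/13]
Echelon form has 4 nonzero rows, so rank(P) = 4.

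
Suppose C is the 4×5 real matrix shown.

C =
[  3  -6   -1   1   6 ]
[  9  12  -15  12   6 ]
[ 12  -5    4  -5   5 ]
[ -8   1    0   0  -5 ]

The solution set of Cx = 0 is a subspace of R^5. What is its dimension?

1

Row reduce to echelon form.
R2 ← R2 − (3)·R1: [0, 30, -12, 9, -12]
R3 ← R3 − (4)·R1: [0, 19, 8, -9, -19]
R4 ← R4 + (8/3)·R1: [0, -15, -8/3, 8/3, 11]
R3 ← R3 − (19/30)·R2: [0, 0, 78/5, -147/10, -57/5]
R4 ← R4 + (1/2)·R2: [0, 0, -26/3, 43/6, 5]
R4 ← R4 + (5/9)·R3: [0, 0, 0, -1, -4/3]
4 nonzero rows, so rank(C) = 4.
C has 5 columns; by rank–nullity, nullity = 5 − 4 = 1.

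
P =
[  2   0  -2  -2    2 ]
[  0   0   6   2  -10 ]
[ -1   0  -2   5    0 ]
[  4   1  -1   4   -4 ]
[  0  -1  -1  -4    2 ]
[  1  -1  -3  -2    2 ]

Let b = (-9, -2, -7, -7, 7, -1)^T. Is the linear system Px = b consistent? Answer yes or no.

Row reduce the augmented matrix [P | b].
R3 ← R3 + (1/2)·R1: [0, 0, -3, 4, 1, -23/2]
R4 ← R4 − (2)·R1: [0, 1, 3, 8, -8, 11]
R6 ← R6 − (1/2)·R1: [0, -1, -2, -1, 1, 7/2]
Swap R2 ↔ R4
R5 ← R5 + R2: [0, 0, 2, 4, -6, 18]
R6 ← R6 + R2: [0, 0, 1, 7, -7, 29/2]
R4 ← R4 + (2)·R3: [0, 0, 0, 10, -8, -25]
R5 ← R5 + (2/3)·R3: [0, 0, 0, 20/3, -16/3, 31/3]
R6 ← R6 + (1/3)·R3: [0, 0, 0, 25/3, -20/3, 32/3]
R5 ← R5 − (2/3)·R4: [0, 0, 0, 0, 0, 27]
R6 ← R6 − (5/6)·R4: [0, 0, 0, 0, 0, 63/2]
R6 ← R6 − (7/6)·R5: [0, 0, 0, 0, 0, 0]
The echelon form has 5 nonzero rows; the last pivot sits in the augmented column, so rank(P) = 4 but rank([P|b]) = 5.
Since the ranks differ, the system is inconsistent.

no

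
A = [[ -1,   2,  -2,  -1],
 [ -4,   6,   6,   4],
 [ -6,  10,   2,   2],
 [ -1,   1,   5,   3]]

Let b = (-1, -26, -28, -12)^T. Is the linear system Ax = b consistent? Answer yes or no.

Row reduce the augmented matrix [A | b].
R2 ← R2 − (4)·R1: [0, -2, 14, 8, -22]
R3 ← R3 − (6)·R1: [0, -2, 14, 8, -22]
R4 ← R4 − R1: [0, -1, 7, 4, -11]
R3 ← R3 − R2: [0, 0, 0, 0, 0]
R4 ← R4 − (1/2)·R2: [0, 0, 0, 0, 0]
The echelon form has 2 nonzero rows, and every pivot lies in the first 4 columns, so rank(A) = rank([A|b]) = 2.
The system is consistent.

yes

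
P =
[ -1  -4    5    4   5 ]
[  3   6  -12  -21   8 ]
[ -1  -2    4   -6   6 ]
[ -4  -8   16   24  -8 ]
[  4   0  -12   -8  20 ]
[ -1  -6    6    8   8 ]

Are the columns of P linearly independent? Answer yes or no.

no

Row reduce P to echelon form.
R2 ← R2 + (3)·R1: [0, -6, 3, -9, 23]
R3 ← R3 − R1: [0, 2, -1, -10, 1]
R4 ← R4 − (4)·R1: [0, 8, -4, 8, -28]
R5 ← R5 + (4)·R1: [0, -16, 8, 8, 40]
R6 ← R6 − R1: [0, -2, 1, 4, 3]
R3 ← R3 + (1/3)·R2: [0, 0, 0, -13, 26/3]
R4 ← R4 + (4/3)·R2: [0, 0, 0, -4, 8/3]
R5 ← R5 − (8/3)·R2: [0, 0, 0, 32, -64/3]
R6 ← R6 − (1/3)·R2: [0, 0, 0, 7, -14/3]
R4 ← R4 − (4/13)·R3: [0, 0, 0, 0, 0]
R5 ← R5 + (32/13)·R3: [0, 0, 0, 0, 0]
R6 ← R6 + (7/13)·R3: [0, 0, 0, 0, 0]
3 pivots among 5 columns.
Only 3 < 5 pivot columns, so the columns are linearly dependent.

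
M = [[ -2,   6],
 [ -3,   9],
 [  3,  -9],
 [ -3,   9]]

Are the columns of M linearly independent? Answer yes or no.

Row reduce M to echelon form.
R2 ← R2 − (3/2)·R1: [0, 0]
R3 ← R3 + (3/2)·R1: [0, 0]
R4 ← R4 − (3/2)·R1: [0, 0]
1 pivot among 2 columns.
Only 1 < 2 pivot columns, so the columns are linearly dependent.

no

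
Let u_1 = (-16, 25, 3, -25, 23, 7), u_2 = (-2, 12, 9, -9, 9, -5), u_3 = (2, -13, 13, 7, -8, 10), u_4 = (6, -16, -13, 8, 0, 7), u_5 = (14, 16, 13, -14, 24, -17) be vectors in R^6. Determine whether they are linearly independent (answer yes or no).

yes

Form the matrix with these vectors as rows and row reduce.
R2 ← R2 − (1/8)·R1: [0, 71/8, 69/8, -47/8, 49/8, -47/8]
R3 ← R3 + (1/8)·R1: [0, -79/8, 107/8, 31/8, -41/8, 87/8]
R4 ← R4 + (3/8)·R1: [0, -53/8, -95/8, -11/8, 69/8, 77/8]
R5 ← R5 + (7/8)·R1: [0, 303/8, 125/8, -287/8, 353/8, -87/8]
R3 ← R3 + (79/71)·R2: [0, 0, 1631/71, -189/71, 120/71, 308/71]
R4 ← R4 + (53/71)·R2: [0, 0, -386/71, -409/71, 937/71, 372/71]
R5 ← R5 − (303/71)·R2: [0, 0, -1504/71, -767/71, 1277/71, 1008/71]
R4 ← R4 + (386/1631)·R3: [0, 0, 0, -1489/233, 22177/1631, 1460/233]
R5 ← R5 + (1504/1631)·R3: [0, 0, 0, -3089/233, 31877/1631, 4240/233]
R5 ← R5 − (3089/1489)·R4: [0, 0, 0, 0, -12900/1489, 7740/1489]
5 nonzero rows, so the 5 vectors span a space of dimension 5.
Since 5 = 5, the vectors are linearly independent.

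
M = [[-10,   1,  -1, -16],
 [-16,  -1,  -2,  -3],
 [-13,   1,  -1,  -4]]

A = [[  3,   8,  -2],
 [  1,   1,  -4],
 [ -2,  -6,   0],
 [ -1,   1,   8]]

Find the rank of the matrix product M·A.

First compute MA:
[[-11, -89, -112],
 [-42, -120,  12],
 [-32, -101, -10]]
Now row reduce the product.
R2 ← R2 − (42/11)·R1: [0, 2418/11, 4836/11]
R3 ← R3 − (32/11)·R1: [0, 1737/11, 3474/11]
R3 ← R3 − (579/806)·R2: [0, 0, 0]
2 nonzero rows, so rank(MA) = 2.

2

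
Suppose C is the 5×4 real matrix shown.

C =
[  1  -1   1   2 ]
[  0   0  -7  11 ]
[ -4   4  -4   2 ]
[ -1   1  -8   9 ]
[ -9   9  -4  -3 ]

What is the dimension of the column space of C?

3

Row reduce to echelon form.
R3 ← R3 + (4)·R1: [0, 0, 0, 10]
R4 ← R4 + R1: [0, 0, -7, 11]
R5 ← R5 + (9)·R1: [0, 0, 5, 15]
R4 ← R4 − R2: [0, 0, 0, 0]
R5 ← R5 + (5/7)·R2: [0, 0, 0, 160/7]
R5 ← R5 − (16/7)·R3: [0, 0, 0, 0]
Echelon form has 3 nonzero rows, so rank(C) = 3.
The column space has dimension equal to the rank: 3.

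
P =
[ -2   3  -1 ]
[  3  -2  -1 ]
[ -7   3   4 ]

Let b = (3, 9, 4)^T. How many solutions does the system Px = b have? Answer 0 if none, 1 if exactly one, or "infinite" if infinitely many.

Row reduce the augmented matrix [P | b].
R2 ← R2 + (3/2)·R1: [0, 5/2, -5/2, 27/2]
R3 ← R3 − (7/2)·R1: [0, -15/2, 15/2, -13/2]
R3 ← R3 + (3)·R2: [0, 0, 0, 34]
The echelon form has 3 nonzero rows; the last pivot sits in the augmented column, so rank(P) = 2 but rank([P|b]) = 3.
Since the ranks differ, the system is inconsistent.
It has no solutions.

0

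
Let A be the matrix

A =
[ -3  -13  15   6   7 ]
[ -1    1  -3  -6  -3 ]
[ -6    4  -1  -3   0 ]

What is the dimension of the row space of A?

Row reduce to echelon form.
R2 ← R2 − (1/3)·R1: [0, 16/3, -8, -8, -16/3]
R3 ← R3 − (2)·R1: [0, 30, -31, -15, -14]
R3 ← R3 − (45/8)·R2: [0, 0, 14, 30, 16]
Echelon form has 3 nonzero rows, so rank(A) = 3.
The row space has dimension equal to the rank: 3.

3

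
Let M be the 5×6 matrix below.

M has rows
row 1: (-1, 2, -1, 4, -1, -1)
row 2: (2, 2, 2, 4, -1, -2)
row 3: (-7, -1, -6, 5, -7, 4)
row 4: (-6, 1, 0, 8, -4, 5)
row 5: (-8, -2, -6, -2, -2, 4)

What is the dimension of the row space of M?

Row reduce to echelon form.
R2 ← R2 + (2)·R1: [0, 6, 0, 12, -3, -4]
R3 ← R3 − (7)·R1: [0, -15, 1, -23, 0, 11]
R4 ← R4 − (6)·R1: [0, -11, 6, -16, 2, 11]
R5 ← R5 − (8)·R1: [0, -18, 2, -34, 6, 12]
R3 ← R3 + (5/2)·R2: [0, 0, 1, 7, -15/2, 1]
R4 ← R4 + (11/6)·R2: [0, 0, 6, 6, -7/2, 11/3]
R5 ← R5 + (3)·R2: [0, 0, 2, 2, -3, 0]
R4 ← R4 − (6)·R3: [0, 0, 0, -36, 83/2, -7/3]
R5 ← R5 − (2)·R3: [0, 0, 0, -12, 12, -2]
R5 ← R5 − (1/3)·R4: [0, 0, 0, 0, -11/6, -11/9]
Echelon form has 5 nonzero rows, so rank(M) = 5.
The row space has dimension equal to the rank: 5.

5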